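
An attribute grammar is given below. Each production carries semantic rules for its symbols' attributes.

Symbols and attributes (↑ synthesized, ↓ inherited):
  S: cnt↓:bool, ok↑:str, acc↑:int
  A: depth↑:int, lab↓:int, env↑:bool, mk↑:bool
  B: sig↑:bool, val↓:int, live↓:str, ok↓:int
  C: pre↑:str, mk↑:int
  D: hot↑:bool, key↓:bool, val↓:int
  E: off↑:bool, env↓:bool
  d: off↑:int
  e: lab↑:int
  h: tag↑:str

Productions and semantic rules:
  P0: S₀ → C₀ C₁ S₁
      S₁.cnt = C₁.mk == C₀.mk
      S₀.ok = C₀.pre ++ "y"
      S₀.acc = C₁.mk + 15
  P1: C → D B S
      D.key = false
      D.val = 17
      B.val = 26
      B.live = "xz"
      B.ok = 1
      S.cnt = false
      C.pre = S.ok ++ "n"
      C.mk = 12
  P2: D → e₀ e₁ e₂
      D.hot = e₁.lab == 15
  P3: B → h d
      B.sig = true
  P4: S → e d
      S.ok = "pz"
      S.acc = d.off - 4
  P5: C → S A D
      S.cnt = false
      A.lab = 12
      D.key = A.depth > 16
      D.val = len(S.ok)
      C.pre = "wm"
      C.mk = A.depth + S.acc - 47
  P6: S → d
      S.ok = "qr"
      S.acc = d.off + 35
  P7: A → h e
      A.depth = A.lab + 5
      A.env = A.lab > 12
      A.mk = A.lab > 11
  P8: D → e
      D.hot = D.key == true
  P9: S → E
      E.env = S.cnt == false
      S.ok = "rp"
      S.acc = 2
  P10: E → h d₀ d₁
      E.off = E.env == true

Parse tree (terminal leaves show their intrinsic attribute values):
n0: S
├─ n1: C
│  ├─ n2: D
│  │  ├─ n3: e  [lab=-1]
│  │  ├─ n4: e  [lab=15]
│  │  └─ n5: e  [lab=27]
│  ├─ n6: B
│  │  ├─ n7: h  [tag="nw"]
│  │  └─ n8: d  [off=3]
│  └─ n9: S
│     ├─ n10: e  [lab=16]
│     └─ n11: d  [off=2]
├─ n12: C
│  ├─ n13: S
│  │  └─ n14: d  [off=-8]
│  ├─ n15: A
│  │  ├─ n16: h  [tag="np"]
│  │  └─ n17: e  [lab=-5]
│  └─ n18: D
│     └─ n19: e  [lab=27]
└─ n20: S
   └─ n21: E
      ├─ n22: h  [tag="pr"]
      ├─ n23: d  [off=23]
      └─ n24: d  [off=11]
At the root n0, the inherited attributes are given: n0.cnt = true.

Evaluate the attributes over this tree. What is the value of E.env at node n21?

1. n0.cnt = true  [given at root]
2. n2.key = false  [false]
3. n2.val = 17  [17]
4. n3.lab = -1  [terminal]
5. n4.lab = 15  [terminal]
6. n5.lab = 27  [terminal]
7. n2.hot = true  [e₁.lab == 15]
8. n6.val = 26  [26]
9. n6.live = "xz"  ["xz"]
10. n6.ok = 1  [1]
11. n7.tag = "nw"  [terminal]
12. n8.off = 3  [terminal]
13. n6.sig = true  [true]
14. n9.cnt = false  [false]
15. n10.lab = 16  [terminal]
16. n11.off = 2  [terminal]
17. n9.ok = "pz"  ["pz"]
18. n9.acc = -2  [d.off - 4]
19. n1.pre = "pzn"  [S.ok ++ "n"]
20. n1.mk = 12  [12]
21. n13.cnt = false  [false]
22. n14.off = -8  [terminal]
23. n13.ok = "qr"  ["qr"]
24. n13.acc = 27  [d.off + 35]
25. n15.lab = 12  [12]
26. n16.tag = "np"  [terminal]
27. n17.lab = -5  [terminal]
28. n15.depth = 17  [A.lab + 5]
29. n15.env = false  [A.lab > 12]
30. n15.mk = true  [A.lab > 11]
31. n18.key = true  [A.depth > 16]
32. n18.val = 2  [len(S.ok)]
33. n19.lab = 27  [terminal]
34. n18.hot = true  [D.key == true]
35. n12.pre = "wm"  ["wm"]
36. n12.mk = -3  [A.depth + S.acc - 47]
37. n20.cnt = false  [C₁.mk == C₀.mk]
38. n21.env = true  [S.cnt == false]
39. n22.tag = "pr"  [terminal]
40. n23.off = 23  [terminal]
41. n24.off = 11  [terminal]
42. n21.off = true  [E.env == true]
43. n20.ok = "rp"  ["rp"]
44. n20.acc = 2  [2]
45. n0.ok = "pzny"  [C₀.pre ++ "y"]
46. n0.acc = 12  [C₁.mk + 15]

true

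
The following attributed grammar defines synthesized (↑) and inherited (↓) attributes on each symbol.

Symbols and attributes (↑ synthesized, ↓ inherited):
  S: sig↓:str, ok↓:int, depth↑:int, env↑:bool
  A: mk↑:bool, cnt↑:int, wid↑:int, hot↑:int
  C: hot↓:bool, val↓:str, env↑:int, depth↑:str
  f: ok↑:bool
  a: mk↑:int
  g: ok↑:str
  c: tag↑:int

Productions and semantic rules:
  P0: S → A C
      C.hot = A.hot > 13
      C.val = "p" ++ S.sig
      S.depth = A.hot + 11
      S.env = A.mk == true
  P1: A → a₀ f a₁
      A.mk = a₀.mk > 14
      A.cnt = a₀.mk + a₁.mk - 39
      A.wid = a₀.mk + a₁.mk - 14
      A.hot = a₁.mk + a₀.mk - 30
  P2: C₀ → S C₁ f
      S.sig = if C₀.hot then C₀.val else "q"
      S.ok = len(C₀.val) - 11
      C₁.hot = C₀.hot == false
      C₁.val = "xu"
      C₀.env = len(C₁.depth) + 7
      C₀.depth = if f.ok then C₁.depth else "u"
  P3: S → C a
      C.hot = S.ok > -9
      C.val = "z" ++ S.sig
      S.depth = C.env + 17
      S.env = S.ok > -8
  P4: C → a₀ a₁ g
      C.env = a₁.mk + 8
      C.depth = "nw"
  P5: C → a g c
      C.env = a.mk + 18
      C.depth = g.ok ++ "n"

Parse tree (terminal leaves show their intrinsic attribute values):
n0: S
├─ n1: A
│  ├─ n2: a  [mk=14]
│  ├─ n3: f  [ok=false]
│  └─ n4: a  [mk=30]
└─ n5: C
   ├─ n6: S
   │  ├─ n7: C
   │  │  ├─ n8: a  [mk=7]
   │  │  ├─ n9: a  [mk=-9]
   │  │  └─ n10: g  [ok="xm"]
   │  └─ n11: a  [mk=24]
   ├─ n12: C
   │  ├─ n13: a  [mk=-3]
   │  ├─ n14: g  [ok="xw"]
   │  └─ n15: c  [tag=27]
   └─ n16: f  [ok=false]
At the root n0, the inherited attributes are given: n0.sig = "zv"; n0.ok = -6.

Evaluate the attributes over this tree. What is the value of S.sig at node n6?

1. n0.sig = "zv"  [given at root]
2. n0.ok = -6  [given at root]
3. n2.mk = 14  [terminal]
4. n3.ok = false  [terminal]
5. n4.mk = 30  [terminal]
6. n1.mk = false  [a₀.mk > 14]
7. n1.cnt = 5  [a₀.mk + a₁.mk - 39]
8. n1.wid = 30  [a₀.mk + a₁.mk - 14]
9. n1.hot = 14  [a₁.mk + a₀.mk - 30]
10. n5.hot = true  [A.hot > 13]
11. n5.val = "pzv"  ["p" ++ S.sig]
12. n6.sig = "pzv"  [if C₀.hot then C₀.val else "q"]
13. n6.ok = -8  [len(C₀.val) - 11]
14. n7.hot = true  [S.ok > -9]
15. n7.val = "zpzv"  ["z" ++ S.sig]
16. n8.mk = 7  [terminal]
17. n9.mk = -9  [terminal]
18. n10.ok = "xm"  [terminal]
19. n7.env = -1  [a₁.mk + 8]
20. n7.depth = "nw"  ["nw"]
21. n11.mk = 24  [terminal]
22. n6.depth = 16  [C.env + 17]
23. n6.env = false  [S.ok > -8]
24. n12.hot = false  [C₀.hot == false]
25. n12.val = "xu"  ["xu"]
26. n13.mk = -3  [terminal]
27. n14.ok = "xw"  [terminal]
28. n15.tag = 27  [terminal]
29. n12.env = 15  [a.mk + 18]
30. n12.depth = "xwn"  [g.ok ++ "n"]
31. n16.ok = false  [terminal]
32. n5.env = 10  [len(C₁.depth) + 7]
33. n5.depth = "u"  [if f.ok then C₁.depth else "u"]
34. n0.depth = 25  [A.hot + 11]
35. n0.env = false  [A.mk == true]

"pzv"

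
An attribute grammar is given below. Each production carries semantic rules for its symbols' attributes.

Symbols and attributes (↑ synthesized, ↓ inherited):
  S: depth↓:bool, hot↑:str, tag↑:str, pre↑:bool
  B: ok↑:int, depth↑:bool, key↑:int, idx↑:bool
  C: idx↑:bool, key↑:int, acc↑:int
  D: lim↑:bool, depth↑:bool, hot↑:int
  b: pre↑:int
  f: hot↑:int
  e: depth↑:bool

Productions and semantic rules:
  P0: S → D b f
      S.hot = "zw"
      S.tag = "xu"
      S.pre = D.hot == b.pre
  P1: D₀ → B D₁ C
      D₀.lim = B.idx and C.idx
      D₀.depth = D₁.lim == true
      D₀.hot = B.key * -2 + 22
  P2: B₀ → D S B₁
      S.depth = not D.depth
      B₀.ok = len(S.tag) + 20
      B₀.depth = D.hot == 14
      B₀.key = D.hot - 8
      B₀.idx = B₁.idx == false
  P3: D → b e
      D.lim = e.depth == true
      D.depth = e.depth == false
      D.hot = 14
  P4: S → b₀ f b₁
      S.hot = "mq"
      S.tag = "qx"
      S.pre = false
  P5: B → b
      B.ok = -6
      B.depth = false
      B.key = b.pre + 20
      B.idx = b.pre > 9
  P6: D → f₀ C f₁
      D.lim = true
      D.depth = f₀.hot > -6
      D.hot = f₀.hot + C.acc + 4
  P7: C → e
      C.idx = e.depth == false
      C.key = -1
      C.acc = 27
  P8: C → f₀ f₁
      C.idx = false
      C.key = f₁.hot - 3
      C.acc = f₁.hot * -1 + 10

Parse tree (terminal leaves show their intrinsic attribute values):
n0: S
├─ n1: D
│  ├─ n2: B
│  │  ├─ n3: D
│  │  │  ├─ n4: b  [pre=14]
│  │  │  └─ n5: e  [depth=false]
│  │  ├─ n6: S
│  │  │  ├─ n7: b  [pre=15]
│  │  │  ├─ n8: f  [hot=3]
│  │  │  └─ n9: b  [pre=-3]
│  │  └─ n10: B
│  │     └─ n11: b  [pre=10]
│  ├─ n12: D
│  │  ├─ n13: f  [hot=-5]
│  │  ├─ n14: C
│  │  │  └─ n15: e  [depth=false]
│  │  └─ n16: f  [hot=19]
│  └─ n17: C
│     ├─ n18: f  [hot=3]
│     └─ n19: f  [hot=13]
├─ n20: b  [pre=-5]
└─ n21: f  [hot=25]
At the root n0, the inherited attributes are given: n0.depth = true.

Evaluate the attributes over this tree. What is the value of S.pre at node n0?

1. n0.depth = true  [given at root]
2. n4.pre = 14  [terminal]
3. n5.depth = false  [terminal]
4. n3.lim = false  [e.depth == true]
5. n3.depth = true  [e.depth == false]
6. n3.hot = 14  [14]
7. n6.depth = false  [not D.depth]
8. n7.pre = 15  [terminal]
9. n8.hot = 3  [terminal]
10. n9.pre = -3  [terminal]
11. n6.hot = "mq"  ["mq"]
12. n6.tag = "qx"  ["qx"]
13. n6.pre = false  [false]
14. n11.pre = 10  [terminal]
15. n10.ok = -6  [-6]
16. n10.depth = false  [false]
17. n10.key = 30  [b.pre + 20]
18. n10.idx = true  [b.pre > 9]
19. n2.ok = 22  [len(S.tag) + 20]
20. n2.depth = true  [D.hot == 14]
21. n2.key = 6  [D.hot - 8]
22. n2.idx = false  [B₁.idx == false]
23. n13.hot = -5  [terminal]
24. n15.depth = false  [terminal]
25. n14.idx = true  [e.depth == false]
26. n14.key = -1  [-1]
27. n14.acc = 27  [27]
28. n16.hot = 19  [terminal]
29. n12.lim = true  [true]
30. n12.depth = true  [f₀.hot > -6]
31. n12.hot = 26  [f₀.hot + C.acc + 4]
32. n18.hot = 3  [terminal]
33. n19.hot = 13  [terminal]
34. n17.idx = false  [false]
35. n17.key = 10  [f₁.hot - 3]
36. n17.acc = -3  [f₁.hot * -1 + 10]
37. n1.lim = false  [B.idx and C.idx]
38. n1.depth = true  [D₁.lim == true]
39. n1.hot = 10  [B.key * -2 + 22]
40. n20.pre = -5  [terminal]
41. n21.hot = 25  [terminal]
42. n0.hot = "zw"  ["zw"]
43. n0.tag = "xu"  ["xu"]
44. n0.pre = false  [D.hot == b.pre]

false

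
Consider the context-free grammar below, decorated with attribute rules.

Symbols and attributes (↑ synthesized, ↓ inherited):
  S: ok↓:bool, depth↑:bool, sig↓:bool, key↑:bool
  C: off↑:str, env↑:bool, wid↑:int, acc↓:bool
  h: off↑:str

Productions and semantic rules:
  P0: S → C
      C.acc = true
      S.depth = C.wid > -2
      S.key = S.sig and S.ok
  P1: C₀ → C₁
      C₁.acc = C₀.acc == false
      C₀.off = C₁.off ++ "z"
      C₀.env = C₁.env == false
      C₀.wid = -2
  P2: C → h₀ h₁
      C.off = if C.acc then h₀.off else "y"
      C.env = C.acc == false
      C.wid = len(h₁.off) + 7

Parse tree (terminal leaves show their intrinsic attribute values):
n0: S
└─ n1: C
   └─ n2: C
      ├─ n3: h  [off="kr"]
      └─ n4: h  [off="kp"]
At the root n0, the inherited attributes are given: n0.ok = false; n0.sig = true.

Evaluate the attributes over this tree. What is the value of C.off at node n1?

"yz"

1. n0.ok = false  [given at root]
2. n0.sig = true  [given at root]
3. n1.acc = true  [true]
4. n2.acc = false  [C₀.acc == false]
5. n3.off = "kr"  [terminal]
6. n4.off = "kp"  [terminal]
7. n2.off = "y"  [if C.acc then h₀.off else "y"]
8. n2.env = true  [C.acc == false]
9. n2.wid = 9  [len(h₁.off) + 7]
10. n1.off = "yz"  [C₁.off ++ "z"]
11. n1.env = false  [C₁.env == false]
12. n1.wid = -2  [-2]
13. n0.depth = false  [C.wid > -2]
14. n0.key = false  [S.sig and S.ok]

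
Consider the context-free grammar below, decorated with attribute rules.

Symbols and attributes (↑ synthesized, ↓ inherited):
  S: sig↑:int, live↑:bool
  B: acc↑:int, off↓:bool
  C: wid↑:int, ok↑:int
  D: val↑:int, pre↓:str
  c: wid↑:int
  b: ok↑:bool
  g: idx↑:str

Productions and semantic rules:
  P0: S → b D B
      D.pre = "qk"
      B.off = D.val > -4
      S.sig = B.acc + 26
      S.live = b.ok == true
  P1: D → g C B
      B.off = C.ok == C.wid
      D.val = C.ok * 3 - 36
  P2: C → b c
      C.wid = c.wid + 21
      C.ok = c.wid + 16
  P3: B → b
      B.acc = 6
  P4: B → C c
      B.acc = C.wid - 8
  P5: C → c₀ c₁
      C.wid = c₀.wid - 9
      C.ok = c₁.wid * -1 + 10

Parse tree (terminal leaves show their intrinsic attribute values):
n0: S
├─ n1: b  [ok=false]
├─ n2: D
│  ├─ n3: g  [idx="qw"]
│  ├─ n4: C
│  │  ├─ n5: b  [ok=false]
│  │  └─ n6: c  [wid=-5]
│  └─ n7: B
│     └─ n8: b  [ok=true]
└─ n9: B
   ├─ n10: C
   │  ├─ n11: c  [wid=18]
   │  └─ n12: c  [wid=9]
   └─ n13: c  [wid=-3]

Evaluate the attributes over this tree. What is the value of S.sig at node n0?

27

1. n1.ok = false  [terminal]
2. n2.pre = "qk"  ["qk"]
3. n3.idx = "qw"  [terminal]
4. n5.ok = false  [terminal]
5. n6.wid = -5  [terminal]
6. n4.wid = 16  [c.wid + 21]
7. n4.ok = 11  [c.wid + 16]
8. n7.off = false  [C.ok == C.wid]
9. n8.ok = true  [terminal]
10. n7.acc = 6  [6]
11. n2.val = -3  [C.ok * 3 - 36]
12. n9.off = true  [D.val > -4]
13. n11.wid = 18  [terminal]
14. n12.wid = 9  [terminal]
15. n10.wid = 9  [c₀.wid - 9]
16. n10.ok = 1  [c₁.wid * -1 + 10]
17. n13.wid = -3  [terminal]
18. n9.acc = 1  [C.wid - 8]
19. n0.sig = 27  [B.acc + 26]
20. n0.live = false  [b.ok == true]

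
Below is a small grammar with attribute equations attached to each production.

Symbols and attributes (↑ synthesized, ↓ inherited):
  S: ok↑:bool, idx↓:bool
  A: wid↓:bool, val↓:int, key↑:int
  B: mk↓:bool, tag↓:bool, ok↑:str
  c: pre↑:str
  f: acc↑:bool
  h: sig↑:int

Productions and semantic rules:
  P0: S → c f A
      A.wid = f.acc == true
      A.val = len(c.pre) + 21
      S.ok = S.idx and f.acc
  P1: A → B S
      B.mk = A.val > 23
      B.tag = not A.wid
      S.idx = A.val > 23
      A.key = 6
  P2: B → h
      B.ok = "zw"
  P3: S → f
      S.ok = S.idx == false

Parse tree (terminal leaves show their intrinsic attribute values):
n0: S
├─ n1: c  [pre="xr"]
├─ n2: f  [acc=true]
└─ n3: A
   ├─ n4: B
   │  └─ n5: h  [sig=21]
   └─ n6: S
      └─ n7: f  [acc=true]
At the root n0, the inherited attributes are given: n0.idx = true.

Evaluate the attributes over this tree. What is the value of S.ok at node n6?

true

1. n0.idx = true  [given at root]
2. n1.pre = "xr"  [terminal]
3. n2.acc = true  [terminal]
4. n3.wid = true  [f.acc == true]
5. n3.val = 23  [len(c.pre) + 21]
6. n4.mk = false  [A.val > 23]
7. n4.tag = false  [not A.wid]
8. n5.sig = 21  [terminal]
9. n4.ok = "zw"  ["zw"]
10. n6.idx = false  [A.val > 23]
11. n7.acc = true  [terminal]
12. n6.ok = true  [S.idx == false]
13. n3.key = 6  [6]
14. n0.ok = true  [S.idx and f.acc]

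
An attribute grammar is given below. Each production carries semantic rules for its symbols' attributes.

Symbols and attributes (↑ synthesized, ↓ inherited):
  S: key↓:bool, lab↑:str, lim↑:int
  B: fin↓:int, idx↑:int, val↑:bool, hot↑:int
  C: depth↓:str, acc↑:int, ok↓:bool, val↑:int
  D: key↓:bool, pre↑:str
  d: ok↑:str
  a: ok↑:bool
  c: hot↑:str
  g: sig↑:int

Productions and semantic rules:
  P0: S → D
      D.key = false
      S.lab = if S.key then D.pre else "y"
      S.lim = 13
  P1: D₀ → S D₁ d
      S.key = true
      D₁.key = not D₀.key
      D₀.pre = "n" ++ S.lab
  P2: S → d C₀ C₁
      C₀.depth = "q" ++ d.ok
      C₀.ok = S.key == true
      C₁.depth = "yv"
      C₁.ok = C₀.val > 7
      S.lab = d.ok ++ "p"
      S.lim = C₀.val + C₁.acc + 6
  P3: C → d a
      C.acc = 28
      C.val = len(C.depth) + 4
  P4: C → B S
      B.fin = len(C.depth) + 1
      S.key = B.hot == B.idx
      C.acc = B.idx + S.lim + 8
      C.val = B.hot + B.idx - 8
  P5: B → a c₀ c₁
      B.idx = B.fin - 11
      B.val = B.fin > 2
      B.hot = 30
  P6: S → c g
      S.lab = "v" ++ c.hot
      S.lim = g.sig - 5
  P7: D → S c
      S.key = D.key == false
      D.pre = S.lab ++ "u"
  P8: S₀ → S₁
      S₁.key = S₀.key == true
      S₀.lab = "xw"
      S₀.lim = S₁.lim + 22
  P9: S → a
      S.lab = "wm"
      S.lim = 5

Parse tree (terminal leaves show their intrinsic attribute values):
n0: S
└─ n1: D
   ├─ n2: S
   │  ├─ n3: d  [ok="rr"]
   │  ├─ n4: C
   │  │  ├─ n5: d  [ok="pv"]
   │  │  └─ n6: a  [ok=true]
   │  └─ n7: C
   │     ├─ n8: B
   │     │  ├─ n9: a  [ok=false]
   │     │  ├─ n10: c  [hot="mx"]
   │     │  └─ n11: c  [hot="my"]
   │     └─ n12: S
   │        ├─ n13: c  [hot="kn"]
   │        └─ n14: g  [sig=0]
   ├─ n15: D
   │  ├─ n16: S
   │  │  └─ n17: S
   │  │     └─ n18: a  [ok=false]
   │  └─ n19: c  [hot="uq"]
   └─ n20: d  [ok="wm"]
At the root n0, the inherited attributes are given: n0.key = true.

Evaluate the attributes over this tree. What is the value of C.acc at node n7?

-5

1. n0.key = true  [given at root]
2. n1.key = false  [false]
3. n2.key = true  [true]
4. n3.ok = "rr"  [terminal]
5. n4.depth = "qrr"  ["q" ++ d.ok]
6. n4.ok = true  [S.key == true]
7. n5.ok = "pv"  [terminal]
8. n6.ok = true  [terminal]
9. n4.acc = 28  [28]
10. n4.val = 7  [len(C.depth) + 4]
11. n7.depth = "yv"  ["yv"]
12. n7.ok = false  [C₀.val > 7]
13. n8.fin = 3  [len(C.depth) + 1]
14. n9.ok = false  [terminal]
15. n10.hot = "mx"  [terminal]
16. n11.hot = "my"  [terminal]
17. n8.idx = -8  [B.fin - 11]
18. n8.val = true  [B.fin > 2]
19. n8.hot = 30  [30]
20. n12.key = false  [B.hot == B.idx]
21. n13.hot = "kn"  [terminal]
22. n14.sig = 0  [terminal]
23. n12.lab = "vkn"  ["v" ++ c.hot]
24. n12.lim = -5  [g.sig - 5]
25. n7.acc = -5  [B.idx + S.lim + 8]
26. n7.val = 14  [B.hot + B.idx - 8]
27. n2.lab = "rrp"  [d.ok ++ "p"]
28. n2.lim = 8  [C₀.val + C₁.acc + 6]
29. n15.key = true  [not D₀.key]
30. n16.key = false  [D.key == false]
31. n17.key = false  [S₀.key == true]
32. n18.ok = false  [terminal]
33. n17.lab = "wm"  ["wm"]
34. n17.lim = 5  [5]
35. n16.lab = "xw"  ["xw"]
36. n16.lim = 27  [S₁.lim + 22]
37. n19.hot = "uq"  [terminal]
38. n15.pre = "xwu"  [S.lab ++ "u"]
39. n20.ok = "wm"  [terminal]
40. n1.pre = "nrrp"  ["n" ++ S.lab]
41. n0.lab = "nrrp"  [if S.key then D.pre else "y"]
42. n0.lim = 13  [13]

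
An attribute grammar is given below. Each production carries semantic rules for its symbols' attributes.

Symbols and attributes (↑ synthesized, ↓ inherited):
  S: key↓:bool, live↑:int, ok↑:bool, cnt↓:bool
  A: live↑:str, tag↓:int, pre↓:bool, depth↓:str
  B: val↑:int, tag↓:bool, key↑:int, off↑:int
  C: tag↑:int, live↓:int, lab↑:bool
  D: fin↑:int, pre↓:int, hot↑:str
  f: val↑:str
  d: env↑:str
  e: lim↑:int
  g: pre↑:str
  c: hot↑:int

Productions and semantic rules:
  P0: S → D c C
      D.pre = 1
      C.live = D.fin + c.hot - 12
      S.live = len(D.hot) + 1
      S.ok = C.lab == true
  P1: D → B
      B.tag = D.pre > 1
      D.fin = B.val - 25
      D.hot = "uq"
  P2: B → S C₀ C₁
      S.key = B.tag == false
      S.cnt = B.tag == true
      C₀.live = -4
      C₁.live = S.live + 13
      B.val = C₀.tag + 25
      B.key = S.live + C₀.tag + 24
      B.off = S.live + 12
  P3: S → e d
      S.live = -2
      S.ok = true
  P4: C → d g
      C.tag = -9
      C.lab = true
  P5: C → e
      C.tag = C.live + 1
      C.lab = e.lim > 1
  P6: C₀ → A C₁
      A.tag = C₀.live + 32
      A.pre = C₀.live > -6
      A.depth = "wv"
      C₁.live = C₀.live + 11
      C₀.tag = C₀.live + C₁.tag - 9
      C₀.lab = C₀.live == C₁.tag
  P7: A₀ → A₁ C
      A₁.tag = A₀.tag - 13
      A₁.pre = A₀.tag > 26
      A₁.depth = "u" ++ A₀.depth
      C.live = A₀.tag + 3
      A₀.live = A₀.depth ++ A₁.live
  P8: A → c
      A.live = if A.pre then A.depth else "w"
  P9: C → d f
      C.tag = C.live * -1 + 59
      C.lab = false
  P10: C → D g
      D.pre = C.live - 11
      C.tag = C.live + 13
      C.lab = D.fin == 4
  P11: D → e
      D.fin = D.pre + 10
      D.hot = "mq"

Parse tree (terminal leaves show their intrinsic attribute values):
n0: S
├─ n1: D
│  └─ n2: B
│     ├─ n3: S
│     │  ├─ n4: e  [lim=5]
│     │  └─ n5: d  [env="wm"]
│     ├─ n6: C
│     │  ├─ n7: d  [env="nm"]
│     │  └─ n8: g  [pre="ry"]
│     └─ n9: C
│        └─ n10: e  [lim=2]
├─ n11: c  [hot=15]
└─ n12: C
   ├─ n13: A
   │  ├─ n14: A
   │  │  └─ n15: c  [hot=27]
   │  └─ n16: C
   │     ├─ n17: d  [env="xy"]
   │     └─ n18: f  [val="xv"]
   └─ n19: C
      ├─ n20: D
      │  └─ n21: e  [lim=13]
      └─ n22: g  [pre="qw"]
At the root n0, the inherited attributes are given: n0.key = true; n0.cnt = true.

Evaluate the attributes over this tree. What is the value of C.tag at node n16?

1. n0.key = true  [given at root]
2. n0.cnt = true  [given at root]
3. n1.pre = 1  [1]
4. n2.tag = false  [D.pre > 1]
5. n3.key = true  [B.tag == false]
6. n3.cnt = false  [B.tag == true]
7. n4.lim = 5  [terminal]
8. n5.env = "wm"  [terminal]
9. n3.live = -2  [-2]
10. n3.ok = true  [true]
11. n6.live = -4  [-4]
12. n7.env = "nm"  [terminal]
13. n8.pre = "ry"  [terminal]
14. n6.tag = -9  [-9]
15. n6.lab = true  [true]
16. n9.live = 11  [S.live + 13]
17. n10.lim = 2  [terminal]
18. n9.tag = 12  [C.live + 1]
19. n9.lab = true  [e.lim > 1]
20. n2.val = 16  [C₀.tag + 25]
21. n2.key = 13  [S.live + C₀.tag + 24]
22. n2.off = 10  [S.live + 12]
23. n1.fin = -9  [B.val - 25]
24. n1.hot = "uq"  ["uq"]
25. n11.hot = 15  [terminal]
26. n12.live = -6  [D.fin + c.hot - 12]
27. n13.tag = 26  [C₀.live + 32]
28. n13.pre = false  [C₀.live > -6]
29. n13.depth = "wv"  ["wv"]
30. n14.tag = 13  [A₀.tag - 13]
31. n14.pre = false  [A₀.tag > 26]
32. n14.depth = "uwv"  ["u" ++ A₀.depth]
33. n15.hot = 27  [terminal]
34. n14.live = "w"  [if A.pre then A.depth else "w"]
35. n16.live = 29  [A₀.tag + 3]
36. n17.env = "xy"  [terminal]
37. n18.val = "xv"  [terminal]
38. n16.tag = 30  [C.live * -1 + 59]
39. n16.lab = false  [false]
40. n13.live = "wvw"  [A₀.depth ++ A₁.live]
41. n19.live = 5  [C₀.live + 11]
42. n20.pre = -6  [C.live - 11]
43. n21.lim = 13  [terminal]
44. n20.fin = 4  [D.pre + 10]
45. n20.hot = "mq"  ["mq"]
46. n22.pre = "qw"  [terminal]
47. n19.tag = 18  [C.live + 13]
48. n19.lab = true  [D.fin == 4]
49. n12.tag = 3  [C₀.live + C₁.tag - 9]
50. n12.lab = false  [C₀.live == C₁.tag]
51. n0.live = 3  [len(D.hot) + 1]
52. n0.ok = false  [C.lab == true]

30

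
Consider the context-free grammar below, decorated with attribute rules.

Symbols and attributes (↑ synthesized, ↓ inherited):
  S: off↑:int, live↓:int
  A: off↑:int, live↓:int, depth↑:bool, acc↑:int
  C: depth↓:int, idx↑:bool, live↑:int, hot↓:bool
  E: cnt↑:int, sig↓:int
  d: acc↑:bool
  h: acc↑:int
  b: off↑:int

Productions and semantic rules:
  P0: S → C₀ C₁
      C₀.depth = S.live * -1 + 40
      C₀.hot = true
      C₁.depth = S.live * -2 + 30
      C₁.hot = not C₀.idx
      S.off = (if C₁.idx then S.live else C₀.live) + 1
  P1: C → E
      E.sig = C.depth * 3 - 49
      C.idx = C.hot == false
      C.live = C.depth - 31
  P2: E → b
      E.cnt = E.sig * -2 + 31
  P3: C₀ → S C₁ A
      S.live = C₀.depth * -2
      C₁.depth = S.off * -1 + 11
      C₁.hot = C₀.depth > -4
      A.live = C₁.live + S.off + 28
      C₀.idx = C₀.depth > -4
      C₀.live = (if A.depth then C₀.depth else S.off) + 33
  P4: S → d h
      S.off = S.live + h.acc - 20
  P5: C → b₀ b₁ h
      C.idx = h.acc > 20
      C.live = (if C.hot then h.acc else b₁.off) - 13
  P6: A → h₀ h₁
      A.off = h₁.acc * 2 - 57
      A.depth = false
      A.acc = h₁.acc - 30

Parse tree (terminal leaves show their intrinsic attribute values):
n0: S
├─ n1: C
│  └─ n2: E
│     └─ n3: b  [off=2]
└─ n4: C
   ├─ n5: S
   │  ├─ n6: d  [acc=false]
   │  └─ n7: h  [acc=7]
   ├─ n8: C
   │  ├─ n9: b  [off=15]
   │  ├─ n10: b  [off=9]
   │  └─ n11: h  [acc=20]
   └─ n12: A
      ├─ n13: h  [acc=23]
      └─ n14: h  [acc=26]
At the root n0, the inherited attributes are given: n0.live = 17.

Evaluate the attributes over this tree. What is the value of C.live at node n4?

1. n0.live = 17  [given at root]
2. n1.depth = 23  [S.live * -1 + 40]
3. n1.hot = true  [true]
4. n2.sig = 20  [C.depth * 3 - 49]
5. n3.off = 2  [terminal]
6. n2.cnt = -9  [E.sig * -2 + 31]
7. n1.idx = false  [C.hot == false]
8. n1.live = -8  [C.depth - 31]
9. n4.depth = -4  [S.live * -2 + 30]
10. n4.hot = true  [not C₀.idx]
11. n5.live = 8  [C₀.depth * -2]
12. n6.acc = false  [terminal]
13. n7.acc = 7  [terminal]
14. n5.off = -5  [S.live + h.acc - 20]
15. n8.depth = 16  [S.off * -1 + 11]
16. n8.hot = false  [C₀.depth > -4]
17. n9.off = 15  [terminal]
18. n10.off = 9  [terminal]
19. n11.acc = 20  [terminal]
20. n8.idx = false  [h.acc > 20]
21. n8.live = -4  [(if C.hot then h.acc else b₁.off) - 13]
22. n12.live = 19  [C₁.live + S.off + 28]
23. n13.acc = 23  [terminal]
24. n14.acc = 26  [terminal]
25. n12.off = -5  [h₁.acc * 2 - 57]
26. n12.depth = false  [false]
27. n12.acc = -4  [h₁.acc - 30]
28. n4.idx = false  [C₀.depth > -4]
29. n4.live = 28  [(if A.depth then C₀.depth else S.off) + 33]
30. n0.off = -7  [(if C₁.idx then S.live else C₀.live) + 1]

28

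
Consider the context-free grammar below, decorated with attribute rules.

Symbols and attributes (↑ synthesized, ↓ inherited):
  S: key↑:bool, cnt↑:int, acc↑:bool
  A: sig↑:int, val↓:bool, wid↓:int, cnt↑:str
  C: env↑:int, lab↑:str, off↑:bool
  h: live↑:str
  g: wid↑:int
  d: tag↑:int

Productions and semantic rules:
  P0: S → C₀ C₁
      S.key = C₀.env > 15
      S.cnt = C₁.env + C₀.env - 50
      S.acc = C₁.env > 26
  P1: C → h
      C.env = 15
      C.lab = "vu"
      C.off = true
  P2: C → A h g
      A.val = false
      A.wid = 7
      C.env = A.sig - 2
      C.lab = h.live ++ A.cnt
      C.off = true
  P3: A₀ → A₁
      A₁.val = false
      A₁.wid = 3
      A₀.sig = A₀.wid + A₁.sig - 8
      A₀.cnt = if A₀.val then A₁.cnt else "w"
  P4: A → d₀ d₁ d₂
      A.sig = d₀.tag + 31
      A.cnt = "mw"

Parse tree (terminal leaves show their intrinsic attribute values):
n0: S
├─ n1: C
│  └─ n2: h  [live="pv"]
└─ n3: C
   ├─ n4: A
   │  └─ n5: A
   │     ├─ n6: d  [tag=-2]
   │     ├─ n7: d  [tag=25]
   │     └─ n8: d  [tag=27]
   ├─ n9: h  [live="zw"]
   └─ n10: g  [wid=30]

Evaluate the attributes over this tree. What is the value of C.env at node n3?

1. n2.live = "pv"  [terminal]
2. n1.env = 15  [15]
3. n1.lab = "vu"  ["vu"]
4. n1.off = true  [true]
5. n4.val = false  [false]
6. n4.wid = 7  [7]
7. n5.val = false  [false]
8. n5.wid = 3  [3]
9. n6.tag = -2  [terminal]
10. n7.tag = 25  [terminal]
11. n8.tag = 27  [terminal]
12. n5.sig = 29  [d₀.tag + 31]
13. n5.cnt = "mw"  ["mw"]
14. n4.sig = 28  [A₀.wid + A₁.sig - 8]
15. n4.cnt = "w"  [if A₀.val then A₁.cnt else "w"]
16. n9.live = "zw"  [terminal]
17. n10.wid = 30  [terminal]
18. n3.env = 26  [A.sig - 2]
19. n3.lab = "zww"  [h.live ++ A.cnt]
20. n3.off = true  [true]
21. n0.key = false  [C₀.env > 15]
22. n0.cnt = -9  [C₁.env + C₀.env - 50]
23. n0.acc = false  [C₁.env > 26]

26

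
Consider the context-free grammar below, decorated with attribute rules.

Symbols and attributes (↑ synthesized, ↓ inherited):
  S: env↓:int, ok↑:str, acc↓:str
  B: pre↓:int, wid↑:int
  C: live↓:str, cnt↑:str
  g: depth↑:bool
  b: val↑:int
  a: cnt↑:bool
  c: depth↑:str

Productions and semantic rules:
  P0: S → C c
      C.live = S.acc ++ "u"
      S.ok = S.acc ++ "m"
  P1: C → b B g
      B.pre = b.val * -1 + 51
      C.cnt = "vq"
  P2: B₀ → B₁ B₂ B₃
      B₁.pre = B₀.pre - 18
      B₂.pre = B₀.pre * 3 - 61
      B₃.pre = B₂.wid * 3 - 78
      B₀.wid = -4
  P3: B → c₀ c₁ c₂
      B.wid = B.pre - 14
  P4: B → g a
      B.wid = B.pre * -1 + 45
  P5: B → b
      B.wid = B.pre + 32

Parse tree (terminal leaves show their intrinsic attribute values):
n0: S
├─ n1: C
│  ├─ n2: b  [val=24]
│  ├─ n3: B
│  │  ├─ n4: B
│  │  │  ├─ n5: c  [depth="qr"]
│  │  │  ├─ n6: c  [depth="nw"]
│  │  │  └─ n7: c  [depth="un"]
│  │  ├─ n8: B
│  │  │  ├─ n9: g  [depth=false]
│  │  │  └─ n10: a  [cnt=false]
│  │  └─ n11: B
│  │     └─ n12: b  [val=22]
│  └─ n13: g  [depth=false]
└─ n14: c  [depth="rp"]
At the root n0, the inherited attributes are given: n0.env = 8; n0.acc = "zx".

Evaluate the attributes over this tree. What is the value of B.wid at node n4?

-5

1. n0.env = 8  [given at root]
2. n0.acc = "zx"  [given at root]
3. n1.live = "zxu"  [S.acc ++ "u"]
4. n2.val = 24  [terminal]
5. n3.pre = 27  [b.val * -1 + 51]
6. n4.pre = 9  [B₀.pre - 18]
7. n5.depth = "qr"  [terminal]
8. n6.depth = "nw"  [terminal]
9. n7.depth = "un"  [terminal]
10. n4.wid = -5  [B.pre - 14]
11. n8.pre = 20  [B₀.pre * 3 - 61]
12. n9.depth = false  [terminal]
13. n10.cnt = false  [terminal]
14. n8.wid = 25  [B.pre * -1 + 45]
15. n11.pre = -3  [B₂.wid * 3 - 78]
16. n12.val = 22  [terminal]
17. n11.wid = 29  [B.pre + 32]
18. n3.wid = -4  [-4]
19. n13.depth = false  [terminal]
20. n1.cnt = "vq"  ["vq"]
21. n14.depth = "rp"  [terminal]
22. n0.ok = "zxm"  [S.acc ++ "m"]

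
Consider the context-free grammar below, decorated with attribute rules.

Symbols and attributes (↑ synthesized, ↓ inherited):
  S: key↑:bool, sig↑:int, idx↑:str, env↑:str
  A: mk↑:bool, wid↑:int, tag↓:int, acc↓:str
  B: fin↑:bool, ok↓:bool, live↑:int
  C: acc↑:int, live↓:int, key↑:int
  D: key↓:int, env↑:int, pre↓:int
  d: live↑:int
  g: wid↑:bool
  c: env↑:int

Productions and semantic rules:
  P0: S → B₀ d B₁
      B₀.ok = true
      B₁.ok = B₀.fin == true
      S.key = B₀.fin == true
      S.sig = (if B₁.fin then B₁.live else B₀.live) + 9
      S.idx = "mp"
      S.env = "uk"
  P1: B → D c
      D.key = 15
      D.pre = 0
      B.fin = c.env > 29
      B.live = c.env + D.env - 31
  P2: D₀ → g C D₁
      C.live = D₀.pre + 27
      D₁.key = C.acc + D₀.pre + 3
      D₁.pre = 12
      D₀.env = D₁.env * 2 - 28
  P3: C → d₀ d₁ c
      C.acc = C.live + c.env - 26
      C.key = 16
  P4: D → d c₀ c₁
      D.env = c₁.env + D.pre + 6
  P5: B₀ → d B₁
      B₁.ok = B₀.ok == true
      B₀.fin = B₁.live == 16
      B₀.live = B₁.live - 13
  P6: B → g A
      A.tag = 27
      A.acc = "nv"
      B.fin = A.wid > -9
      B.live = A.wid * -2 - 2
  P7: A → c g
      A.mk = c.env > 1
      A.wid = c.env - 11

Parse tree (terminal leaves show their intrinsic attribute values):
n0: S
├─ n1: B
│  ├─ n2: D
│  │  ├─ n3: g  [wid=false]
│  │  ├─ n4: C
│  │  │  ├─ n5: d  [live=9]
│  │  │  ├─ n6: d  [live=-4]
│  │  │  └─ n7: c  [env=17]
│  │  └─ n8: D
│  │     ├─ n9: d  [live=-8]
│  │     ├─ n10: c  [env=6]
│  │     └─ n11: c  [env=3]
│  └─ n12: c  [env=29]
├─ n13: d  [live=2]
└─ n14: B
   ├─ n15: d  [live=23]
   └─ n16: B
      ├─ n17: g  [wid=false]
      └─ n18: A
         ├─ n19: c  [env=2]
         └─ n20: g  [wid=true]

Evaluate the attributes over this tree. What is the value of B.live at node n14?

3

1. n1.ok = true  [true]
2. n2.key = 15  [15]
3. n2.pre = 0  [0]
4. n3.wid = false  [terminal]
5. n4.live = 27  [D₀.pre + 27]
6. n5.live = 9  [terminal]
7. n6.live = -4  [terminal]
8. n7.env = 17  [terminal]
9. n4.acc = 18  [C.live + c.env - 26]
10. n4.key = 16  [16]
11. n8.key = 21  [C.acc + D₀.pre + 3]
12. n8.pre = 12  [12]
13. n9.live = -8  [terminal]
14. n10.env = 6  [terminal]
15. n11.env = 3  [terminal]
16. n8.env = 21  [c₁.env + D.pre + 6]
17. n2.env = 14  [D₁.env * 2 - 28]
18. n12.env = 29  [terminal]
19. n1.fin = false  [c.env > 29]
20. n1.live = 12  [c.env + D.env - 31]
21. n13.live = 2  [terminal]
22. n14.ok = false  [B₀.fin == true]
23. n15.live = 23  [terminal]
24. n16.ok = false  [B₀.ok == true]
25. n17.wid = false  [terminal]
26. n18.tag = 27  [27]
27. n18.acc = "nv"  ["nv"]
28. n19.env = 2  [terminal]
29. n20.wid = true  [terminal]
30. n18.mk = true  [c.env > 1]
31. n18.wid = -9  [c.env - 11]
32. n16.fin = false  [A.wid > -9]
33. n16.live = 16  [A.wid * -2 - 2]
34. n14.fin = true  [B₁.live == 16]
35. n14.live = 3  [B₁.live - 13]
36. n0.key = false  [B₀.fin == true]
37. n0.sig = 12  [(if B₁.fin then B₁.live else B₀.live) + 9]
38. n0.idx = "mp"  ["mp"]
39. n0.env = "uk"  ["uk"]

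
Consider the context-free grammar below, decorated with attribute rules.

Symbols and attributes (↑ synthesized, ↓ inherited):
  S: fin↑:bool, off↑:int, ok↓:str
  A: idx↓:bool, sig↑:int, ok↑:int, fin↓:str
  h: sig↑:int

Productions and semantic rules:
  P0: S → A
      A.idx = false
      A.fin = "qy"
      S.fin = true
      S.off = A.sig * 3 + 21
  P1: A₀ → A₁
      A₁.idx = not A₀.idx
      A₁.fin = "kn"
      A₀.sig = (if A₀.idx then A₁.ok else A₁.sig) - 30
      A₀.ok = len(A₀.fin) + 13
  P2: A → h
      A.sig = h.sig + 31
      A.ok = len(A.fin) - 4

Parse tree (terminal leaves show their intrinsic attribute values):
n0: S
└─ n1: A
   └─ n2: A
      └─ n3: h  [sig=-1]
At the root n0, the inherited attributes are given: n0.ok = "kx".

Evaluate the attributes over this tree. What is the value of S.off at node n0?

21

1. n0.ok = "kx"  [given at root]
2. n1.idx = false  [false]
3. n1.fin = "qy"  ["qy"]
4. n2.idx = true  [not A₀.idx]
5. n2.fin = "kn"  ["kn"]
6. n3.sig = -1  [terminal]
7. n2.sig = 30  [h.sig + 31]
8. n2.ok = -2  [len(A.fin) - 4]
9. n1.sig = 0  [(if A₀.idx then A₁.ok else A₁.sig) - 30]
10. n1.ok = 15  [len(A₀.fin) + 13]
11. n0.fin = true  [true]
12. n0.off = 21  [A.sig * 3 + 21]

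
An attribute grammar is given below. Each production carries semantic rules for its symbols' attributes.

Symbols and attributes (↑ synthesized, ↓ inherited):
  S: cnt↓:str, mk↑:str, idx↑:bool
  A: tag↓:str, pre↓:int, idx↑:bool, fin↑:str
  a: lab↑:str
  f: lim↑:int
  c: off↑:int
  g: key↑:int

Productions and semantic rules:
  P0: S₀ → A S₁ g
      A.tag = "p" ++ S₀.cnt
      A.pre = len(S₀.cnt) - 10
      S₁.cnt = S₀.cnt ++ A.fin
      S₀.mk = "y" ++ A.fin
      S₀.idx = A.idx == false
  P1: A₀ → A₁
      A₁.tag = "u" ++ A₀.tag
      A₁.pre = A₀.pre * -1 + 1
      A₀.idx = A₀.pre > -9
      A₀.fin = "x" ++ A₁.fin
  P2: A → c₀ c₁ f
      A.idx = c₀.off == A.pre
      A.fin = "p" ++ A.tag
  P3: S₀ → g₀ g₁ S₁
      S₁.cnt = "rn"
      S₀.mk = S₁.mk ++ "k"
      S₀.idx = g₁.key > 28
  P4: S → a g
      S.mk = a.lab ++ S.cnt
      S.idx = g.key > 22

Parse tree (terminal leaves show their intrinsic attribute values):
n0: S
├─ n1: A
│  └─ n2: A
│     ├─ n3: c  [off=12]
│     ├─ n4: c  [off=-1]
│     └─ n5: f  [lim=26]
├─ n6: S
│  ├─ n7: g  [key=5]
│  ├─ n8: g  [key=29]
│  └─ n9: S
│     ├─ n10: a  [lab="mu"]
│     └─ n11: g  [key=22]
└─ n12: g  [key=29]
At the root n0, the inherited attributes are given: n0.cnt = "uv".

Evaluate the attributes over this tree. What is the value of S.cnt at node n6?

"uvxpupuv"

1. n0.cnt = "uv"  [given at root]
2. n1.tag = "puv"  ["p" ++ S₀.cnt]
3. n1.pre = -8  [len(S₀.cnt) - 10]
4. n2.tag = "upuv"  ["u" ++ A₀.tag]
5. n2.pre = 9  [A₀.pre * -1 + 1]
6. n3.off = 12  [terminal]
7. n4.off = -1  [terminal]
8. n5.lim = 26  [terminal]
9. n2.idx = false  [c₀.off == A.pre]
10. n2.fin = "pupuv"  ["p" ++ A.tag]
11. n1.idx = true  [A₀.pre > -9]
12. n1.fin = "xpupuv"  ["x" ++ A₁.fin]
13. n6.cnt = "uvxpupuv"  [S₀.cnt ++ A.fin]
14. n7.key = 5  [terminal]
15. n8.key = 29  [terminal]
16. n9.cnt = "rn"  ["rn"]
17. n10.lab = "mu"  [terminal]
18. n11.key = 22  [terminal]
19. n9.mk = "murn"  [a.lab ++ S.cnt]
20. n9.idx = false  [g.key > 22]
21. n6.mk = "murnk"  [S₁.mk ++ "k"]
22. n6.idx = true  [g₁.key > 28]
23. n12.key = 29  [terminal]
24. n0.mk = "yxpupuv"  ["y" ++ A.fin]
25. n0.idx = false  [A.idx == false]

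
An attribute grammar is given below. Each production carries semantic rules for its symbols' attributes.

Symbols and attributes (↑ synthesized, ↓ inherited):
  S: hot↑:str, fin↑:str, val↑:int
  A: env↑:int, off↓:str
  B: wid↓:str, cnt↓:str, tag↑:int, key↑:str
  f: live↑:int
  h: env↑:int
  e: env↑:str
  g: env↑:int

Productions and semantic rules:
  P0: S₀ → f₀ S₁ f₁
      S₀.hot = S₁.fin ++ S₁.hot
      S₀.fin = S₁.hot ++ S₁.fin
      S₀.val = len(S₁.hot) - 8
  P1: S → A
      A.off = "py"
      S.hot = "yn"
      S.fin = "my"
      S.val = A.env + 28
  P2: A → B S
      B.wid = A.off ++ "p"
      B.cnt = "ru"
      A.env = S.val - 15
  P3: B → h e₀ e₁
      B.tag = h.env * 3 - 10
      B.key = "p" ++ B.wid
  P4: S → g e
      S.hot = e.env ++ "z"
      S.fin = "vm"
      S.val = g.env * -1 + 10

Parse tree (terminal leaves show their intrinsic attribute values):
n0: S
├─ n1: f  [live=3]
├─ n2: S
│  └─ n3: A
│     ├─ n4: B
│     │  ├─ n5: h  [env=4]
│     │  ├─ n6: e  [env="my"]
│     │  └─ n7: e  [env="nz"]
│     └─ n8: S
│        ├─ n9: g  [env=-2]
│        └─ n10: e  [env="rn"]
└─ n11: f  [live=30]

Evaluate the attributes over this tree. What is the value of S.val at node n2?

25

1. n1.live = 3  [terminal]
2. n3.off = "py"  ["py"]
3. n4.wid = "pyp"  [A.off ++ "p"]
4. n4.cnt = "ru"  ["ru"]
5. n5.env = 4  [terminal]
6. n6.env = "my"  [terminal]
7. n7.env = "nz"  [terminal]
8. n4.tag = 2  [h.env * 3 - 10]
9. n4.key = "ppyp"  ["p" ++ B.wid]
10. n9.env = -2  [terminal]
11. n10.env = "rn"  [terminal]
12. n8.hot = "rnz"  [e.env ++ "z"]
13. n8.fin = "vm"  ["vm"]
14. n8.val = 12  [g.env * -1 + 10]
15. n3.env = -3  [S.val - 15]
16. n2.hot = "yn"  ["yn"]
17. n2.fin = "my"  ["my"]
18. n2.val = 25  [A.env + 28]
19. n11.live = 30  [terminal]
20. n0.hot = "myyn"  [S₁.fin ++ S₁.hot]
21. n0.fin = "ynmy"  [S₁.hot ++ S₁.fin]
22. n0.val = -6  [len(S₁.hot) - 8]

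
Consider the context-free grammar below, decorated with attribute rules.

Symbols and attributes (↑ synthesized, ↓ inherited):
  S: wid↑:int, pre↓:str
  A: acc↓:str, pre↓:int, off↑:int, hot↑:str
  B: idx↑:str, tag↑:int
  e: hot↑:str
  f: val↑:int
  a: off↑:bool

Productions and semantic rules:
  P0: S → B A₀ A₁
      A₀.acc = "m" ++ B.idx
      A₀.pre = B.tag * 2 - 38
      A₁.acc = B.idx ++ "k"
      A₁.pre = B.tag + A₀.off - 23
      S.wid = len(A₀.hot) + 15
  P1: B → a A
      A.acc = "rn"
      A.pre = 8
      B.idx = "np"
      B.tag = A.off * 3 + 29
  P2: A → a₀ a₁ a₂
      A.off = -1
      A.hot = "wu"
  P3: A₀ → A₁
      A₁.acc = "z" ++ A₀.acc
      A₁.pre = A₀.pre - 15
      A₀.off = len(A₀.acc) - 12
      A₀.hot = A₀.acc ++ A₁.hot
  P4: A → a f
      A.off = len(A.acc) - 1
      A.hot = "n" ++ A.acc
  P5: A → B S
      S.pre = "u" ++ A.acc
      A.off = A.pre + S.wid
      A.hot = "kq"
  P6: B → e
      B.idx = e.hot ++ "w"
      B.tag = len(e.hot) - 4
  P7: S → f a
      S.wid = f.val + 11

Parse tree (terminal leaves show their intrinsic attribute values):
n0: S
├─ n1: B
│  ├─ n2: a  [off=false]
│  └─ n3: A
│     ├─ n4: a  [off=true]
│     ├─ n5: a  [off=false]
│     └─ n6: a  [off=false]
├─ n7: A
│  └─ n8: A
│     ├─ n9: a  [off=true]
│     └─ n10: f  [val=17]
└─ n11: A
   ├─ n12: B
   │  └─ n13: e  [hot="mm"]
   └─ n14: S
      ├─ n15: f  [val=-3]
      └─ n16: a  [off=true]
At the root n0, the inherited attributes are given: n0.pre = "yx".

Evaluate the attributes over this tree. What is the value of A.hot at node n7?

"mnpnzmnp"

1. n0.pre = "yx"  [given at root]
2. n2.off = false  [terminal]
3. n3.acc = "rn"  ["rn"]
4. n3.pre = 8  [8]
5. n4.off = true  [terminal]
6. n5.off = false  [terminal]
7. n6.off = false  [terminal]
8. n3.off = -1  [-1]
9. n3.hot = "wu"  ["wu"]
10. n1.idx = "np"  ["np"]
11. n1.tag = 26  [A.off * 3 + 29]
12. n7.acc = "mnp"  ["m" ++ B.idx]
13. n7.pre = 14  [B.tag * 2 - 38]
14. n8.acc = "zmnp"  ["z" ++ A₀.acc]
15. n8.pre = -1  [A₀.pre - 15]
16. n9.off = true  [terminal]
17. n10.val = 17  [terminal]
18. n8.off = 3  [len(A.acc) - 1]
19. n8.hot = "nzmnp"  ["n" ++ A.acc]
20. n7.off = -9  [len(A₀.acc) - 12]
21. n7.hot = "mnpnzmnp"  [A₀.acc ++ A₁.hot]
22. n11.acc = "npk"  [B.idx ++ "k"]
23. n11.pre = -6  [B.tag + A₀.off - 23]
24. n13.hot = "mm"  [terminal]
25. n12.idx = "mmw"  [e.hot ++ "w"]
26. n12.tag = -2  [len(e.hot) - 4]
27. n14.pre = "unpk"  ["u" ++ A.acc]
28. n15.val = -3  [terminal]
29. n16.off = true  [terminal]
30. n14.wid = 8  [f.val + 11]
31. n11.off = 2  [A.pre + S.wid]
32. n11.hot = "kq"  ["kq"]
33. n0.wid = 23  [len(A₀.hot) + 15]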